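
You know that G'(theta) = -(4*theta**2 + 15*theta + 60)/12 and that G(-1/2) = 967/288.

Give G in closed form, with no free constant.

Differentiate the proposed G(theta) back; it has to land on the given G'(theta).
A general antiderivative is -theta**3/9 - 5*theta**2/8 - 5*theta + C.
The condition gives C = 967/288 - (679/288) = 1.
So G(theta) = -theta**3/9 - 5*theta**2/8 - 5*theta + 1.
Check: d/dtheta[-theta**3/9 - 5*theta**2/8 - 5*theta + 1] = -theta**2/3 - 5*theta/4 - 5, which equals G'(theta).

G(theta) = -theta**3/9 - 5*theta**2/8 - 5*theta + 1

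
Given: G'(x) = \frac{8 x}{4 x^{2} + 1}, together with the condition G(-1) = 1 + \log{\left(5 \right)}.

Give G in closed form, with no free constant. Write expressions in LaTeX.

The substitution u = 4 x^{2} + 1 works: G'(x) is exactly (dG/du)*(du/dx) for that inner function.
A general antiderivative is \log{\left(4 x^{2} + 1 \right)} + C.
The condition gives C = 1 + \log{\left(5 \right)} - (\log{\left(5 \right)}) = 1.
So G(x) = \log{\left(4 x^{2} + 1 \right)} + 1.
Check: d/dx[\log{\left(4 x^{2} + 1 \right)} + 1] = \frac{8 x}{4 x^{2} + 1} = G'(x).

G(x) = \log{\left(4 x^{2} + 1 \right)} + 1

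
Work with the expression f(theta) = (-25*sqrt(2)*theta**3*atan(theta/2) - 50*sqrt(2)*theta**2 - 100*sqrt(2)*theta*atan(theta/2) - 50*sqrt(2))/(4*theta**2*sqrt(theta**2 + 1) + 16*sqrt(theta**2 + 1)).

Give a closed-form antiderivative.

Recognize the product-rule pattern: f = u'v + uv' with u = -25*sqrt(2*theta**2 + 2)/4, v = atan(theta/2), so integration by parts undoes it.
Check: d/dtheta[-25*sqrt(2*theta**2 + 2)*atan(theta/2)/4] = (-25*sqrt(2)*theta**3*atan(theta/2) - 50*sqrt(2)*theta**2 - 100*sqrt(2)*theta*atan(theta/2) - 50*sqrt(2))/(4*theta**2*sqrt(theta**2 + 1) + 16*sqrt(theta**2 + 1)) = f(theta).

An antiderivative is F(theta) = -25*sqrt(2*theta**2 + 2)*atan(theta/2)/4.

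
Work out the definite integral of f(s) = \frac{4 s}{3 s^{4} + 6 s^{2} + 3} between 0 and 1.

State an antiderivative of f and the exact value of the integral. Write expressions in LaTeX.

Antiderivative: F(s) = - \frac{1}{\frac{3 s^{2}}{2} + \frac{3}{2}}; value = \frac{1}{3}

The substitution u = \frac{3 s^{2}}{2} + \frac{3}{2} works: f is exactly (dF/du)*(du/ds) for that inner function.
F(s) = - \frac{1}{\frac{3 s^{2}}{2} + \frac{3}{2}} is an antiderivative of f.
Check: d/ds[- \frac{1}{\frac{3 s^{2}}{2} + \frac{3}{2}}] = \frac{4 s}{3 s^{4} + 6 s^{2} + 3} = f(s).
F(1) = - \frac{1}{3}; F(0) = - \frac{2}{3}.
Integral = F(1) - F(0) = \frac{1}{3}.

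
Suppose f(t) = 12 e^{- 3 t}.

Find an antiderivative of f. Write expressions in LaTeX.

An antiderivative is F(t) = - 4 e^{- 3 t}.

Differentiate the proposed F(t) back; it has to land on f(t) exactly.
Check: d/dt[- 4 e^{- 3 t}] = 12 e^{- 3 t} = f(t).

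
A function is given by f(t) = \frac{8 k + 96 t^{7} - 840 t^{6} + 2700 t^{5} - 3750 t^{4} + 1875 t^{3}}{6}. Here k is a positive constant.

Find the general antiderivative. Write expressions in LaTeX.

F(t) = \frac{4 k t}{3} + 2 \left(t^{2} - \frac{5 t}{2}\right)^{4} + C

A first test for any F(t): its t-derivative must equal f(t) identically.
Check: d/dt[\frac{4 k t}{3} + 2 \left(t^{2} - \frac{5 t}{2}\right)^{4}] = \frac{4 k}{3} + 16 t^{7} - 140 t^{6} + 450 t^{5} - 625 t^{4} + \frac{625 t^{3}}{2}, which equals f(t).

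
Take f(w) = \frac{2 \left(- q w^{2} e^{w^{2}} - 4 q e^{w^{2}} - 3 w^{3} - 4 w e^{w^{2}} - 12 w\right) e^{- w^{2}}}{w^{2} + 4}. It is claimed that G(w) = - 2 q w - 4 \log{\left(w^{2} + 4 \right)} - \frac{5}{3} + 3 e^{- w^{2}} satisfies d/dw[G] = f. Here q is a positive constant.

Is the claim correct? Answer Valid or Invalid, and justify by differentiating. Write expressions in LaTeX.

d/dw[G] = \frac{- 2 q w^{2} e^{w^{2}} - 8 q e^{w^{2}} - 6 w^{3} - 8 w e^{w^{2}} - 24 w}{w^{2} e^{w^{2}} + 4 e^{w^{2}}}
This equals f(w) exactly, so the claim holds.

Valid - the claim checks out under differentiation.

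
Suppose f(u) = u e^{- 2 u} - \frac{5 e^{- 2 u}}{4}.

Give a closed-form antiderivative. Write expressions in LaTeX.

f has the shape v'r + vr' for v = \frac{3}{8} - \frac{u}{2} and r = e^{- 2 u} — it is the derivative of the product v*r.
Check: d/du[- \frac{u e^{- 2 u}}{2} + \frac{3 e^{- 2 u}}{8}] = \frac{\left(4 u - 5\right) e^{- 2 u}}{4}, which equals f(u).

An antiderivative is F(u) = - \frac{u e^{- 2 u}}{2} + \frac{3 e^{- 2 u}}{8}.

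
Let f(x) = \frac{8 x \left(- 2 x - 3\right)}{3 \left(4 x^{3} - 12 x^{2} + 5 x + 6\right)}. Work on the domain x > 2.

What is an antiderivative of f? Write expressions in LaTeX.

Factor the denominator (3 \left(x - 2\right) \left(2 x - 3\right) \left(2 x + 1\right)) and decompose: f = \frac{4}{15 \left(2 x + 1\right)} + \frac{12}{2 x - 3} - \frac{112}{15 \left(x - 2\right)}; each piece integrates to a log, atan, or power term.
Check: d/dx[- \frac{112 \log{\left(x - 2 \right)}}{15} + 6 \log{\left(x - \frac{3}{2} \right)} + \frac{2 \log{\left(x + \frac{1}{2} \right)}}{15}] = \frac{- 16 x^{2} - 24 x}{12 x^{3} - 36 x^{2} + 15 x + 18}, which equals f(x).

An antiderivative is F(x) = - \frac{112 \log{\left(x - 2 \right)}}{15} + 6 \log{\left(x - \frac{3}{2} \right)} + \frac{2 \log{\left(x + \frac{1}{2} \right)}}{15}.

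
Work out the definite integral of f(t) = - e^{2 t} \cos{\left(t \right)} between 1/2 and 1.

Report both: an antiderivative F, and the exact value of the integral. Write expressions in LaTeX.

For F(t) to be correct the identity F'(t) - f(t) = 0 must hold.
F(t) = - \frac{e^{2 t} \sin{\left(t \right)}}{5} - \frac{2 e^{2 t} \cos{\left(t \right)}}{5} is an antiderivative of f.
Check: d/dt[- \frac{e^{2 t} \sin{\left(t \right)}}{5} - \frac{2 e^{2 t} \cos{\left(t \right)}}{5}] = - e^{2 t} \cos{\left(t \right)} = f(t).
F(1) = - \frac{2 e^{2} \cos{\left(1 \right)}}{5} - \frac{e^{2} \sin{\left(1 \right)}}{5}; F(1/2) = - \frac{2 e \cos{\left(\frac{1}{2} \right)}}{5} - \frac{e \sin{\left(\frac{1}{2} \right)}}{5}.
Integral = F(1) - F(1/2) = - \frac{2 e^{2} \cos{\left(1 \right)}}{5} - \frac{e^{2} \sin{\left(1 \right)}}{5} + \frac{e \sin{\left(\frac{1}{2} \right)}}{5} + \frac{2 e \cos{\left(\frac{1}{2} \right)}}{5}.

Antiderivative: F(t) = - \frac{e^{2 t} \sin{\left(t \right)}}{5} - \frac{2 e^{2 t} \cos{\left(t \right)}}{5}; value = - \frac{2 e^{2} \cos{\left(1 \right)}}{5} - \frac{e^{2} \sin{\left(1 \right)}}{5} + \frac{e \sin{\left(\frac{1}{2} \right)}}{5} + \frac{2 e \cos{\left(\frac{1}{2} \right)}}{5}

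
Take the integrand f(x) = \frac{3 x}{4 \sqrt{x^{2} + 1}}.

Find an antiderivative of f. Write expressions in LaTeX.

An antiderivative is F(x) = \frac{3 \sqrt{x^{2} + 1}}{4}.

The substitution u = x^{2} + 1 works: f is exactly (dF/du)*(du/dx) for that inner function.
Check: d/dx[\frac{3 \sqrt{x^{2} + 1}}{4}] = \frac{3 x}{4 \sqrt{x^{2} + 1}} = f(x).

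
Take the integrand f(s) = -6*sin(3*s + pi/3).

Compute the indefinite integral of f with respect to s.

A first test for any F(s): its s-derivative must equal f(s) identically.
Check: d/ds[2*cos(3*s + pi/3)] = -6*sin(3*s + pi/3) = f(s).

F(s) = 2*cos(3*s + pi/3) + C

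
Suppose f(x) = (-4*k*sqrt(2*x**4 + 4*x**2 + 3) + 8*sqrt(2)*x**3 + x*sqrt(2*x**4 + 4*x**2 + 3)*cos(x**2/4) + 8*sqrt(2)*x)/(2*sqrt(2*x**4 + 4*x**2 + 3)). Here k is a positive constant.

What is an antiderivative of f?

A candidate is checked by its d/dx: the result must match f(x).
Check: d/dx[-2*k*x + sqrt(2)*sqrt(2*x**4 + 4*x**2 + 3) + sin(x**2/4)] = (-4*k*sqrt(2*x**4 + 4*x**2 + 3) + 8*sqrt(2)*x**3 + x*sqrt(2*x**4 + 4*x**2 + 3)*cos(x**2/4) + 8*sqrt(2)*x)/(2*sqrt(2*x**4 + 4*x**2 + 3)) = f(x).

An antiderivative is F(x) = -2*k*x + sqrt(2)*sqrt(2*x**4 + 4*x**2 + 3) + sin(x**2/4).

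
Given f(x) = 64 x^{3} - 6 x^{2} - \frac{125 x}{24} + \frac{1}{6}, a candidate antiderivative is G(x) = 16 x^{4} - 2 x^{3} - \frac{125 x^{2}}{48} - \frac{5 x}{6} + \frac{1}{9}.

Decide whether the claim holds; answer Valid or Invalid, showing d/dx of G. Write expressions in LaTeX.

d/dx[G] = 64 x^{3} - 6 x^{2} - \frac{125 x}{24} - \frac{5}{6}
d/dx[G] - f(x) = -1 != 0.

Invalid: d/dx[G] - f = -1, which is not 0.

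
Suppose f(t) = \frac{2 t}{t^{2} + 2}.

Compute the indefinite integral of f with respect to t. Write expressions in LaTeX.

F(t) = \log{\left(t^{2} + 2 \right)} + C

f matches the chain-rule pattern g'(h)*h' with inner function h(t) = t^{2} + 2; substituting u = h(t) collapses the integral.
Check: d/dt[\log{\left(t^{2} + 2 \right)}] = \frac{2 t}{t^{2} + 2} = f(t).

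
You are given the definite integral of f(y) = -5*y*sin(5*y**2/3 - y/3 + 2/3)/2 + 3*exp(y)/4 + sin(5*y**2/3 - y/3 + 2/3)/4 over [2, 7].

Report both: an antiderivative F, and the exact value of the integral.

The integrand splits into summands that can be handled one at a time.
F(y) = 3*exp(y)/4 + 3*cos(5*y**2/3 - y/3 + 2/3)/4 is an antiderivative of f.
Check: d/dy[3*exp(y)/4 + 3*cos(5*y**2/3 - y/3 + 2/3)/4] = -5*y*sin(5*y**2/3 - y/3 + 2/3)/2 + 3*exp(y)/4 + sin(5*y**2/3 - y/3 + 2/3)/4 = f(y).
F(7) = 3*cos(80)/4 + 3*exp(7)/4; F(2) = 3*cos(20/3)/4 + 3*exp(2)/4.
Integral = F(7) - F(2) = -3*exp(2)/4 - 3*cos(20/3)/4 + 3*cos(80)/4 + 3*exp(7)/4.

Antiderivative: F(y) = 3*exp(y)/4 + 3*cos(5*y**2/3 - y/3 + 2/3)/4; value = -3*exp(2)/4 - 3*cos(20/3)/4 + 3*cos(80)/4 + 3*exp(7)/4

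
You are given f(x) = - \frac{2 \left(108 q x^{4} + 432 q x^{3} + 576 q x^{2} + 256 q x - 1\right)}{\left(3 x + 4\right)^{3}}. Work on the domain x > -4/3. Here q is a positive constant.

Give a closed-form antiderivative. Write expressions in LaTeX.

For F(x) to be correct the identity F'(x) - f(x) = 0 must hold.
Check: d/dx[- \frac{108 q x^{4} + 288 q x^{3} + 192 q x^{2} + 1}{3 \left(3 x + 4\right)^{2}}] = \frac{- 216 q x^{4} - 864 q x^{3} - 1152 q x^{2} - 512 q x + 2}{27 x^{3} + 108 x^{2} + 144 x + 64}, which equals f(x).

An antiderivative is F(x) = - \frac{108 q x^{4} + 288 q x^{3} + 192 q x^{2} + 1}{3 \left(3 x + 4\right)^{2}}.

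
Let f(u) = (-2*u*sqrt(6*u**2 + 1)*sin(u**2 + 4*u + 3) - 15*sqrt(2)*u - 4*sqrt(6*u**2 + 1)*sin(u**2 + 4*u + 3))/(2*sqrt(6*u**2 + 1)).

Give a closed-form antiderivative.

Whatever form F(u) takes, F'(u) = f(u) is non-negotiable.
Check: d/du[sqrt(2)*(-5*sqrt(6*u**2 + 1) + sqrt(2)*cos(u**2 + 4*u + 3))/4] = (-2*u*sqrt(6*u**2 + 1)*sin(u**2 + 4*u + 3) - 15*sqrt(2)*u - 4*sqrt(6*u**2 + 1)*sin(u**2 + 4*u + 3))/(2*sqrt(6*u**2 + 1)) = f(u).

An antiderivative is F(u) = sqrt(2)*(-5*sqrt(6*u**2 + 1) + sqrt(2)*cos(u**2 + 4*u + 3))/4.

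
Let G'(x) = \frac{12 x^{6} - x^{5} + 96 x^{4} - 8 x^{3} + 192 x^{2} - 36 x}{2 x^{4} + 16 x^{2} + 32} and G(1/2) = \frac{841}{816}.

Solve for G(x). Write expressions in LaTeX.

For G(x) to be correct, d/dx[G] must agree with the stated G'(x) identically.
A general antiderivative is 2 x^{3} - \frac{x^{2}}{4} - \frac{4}{3} + \frac{5}{2 \left(\frac{x^{2}}{2} + 2\right)} + C.
The condition gives C = \frac{841}{816} - (\frac{25}{816}) = 1.
So G(x) = \frac{24 x^{5} - 3 x^{4} + 96 x^{3} - 16 x^{2} + 44}{12 x^{2} + 48}.
Check: d/dx[\frac{24 x^{5} - 3 x^{4} + 96 x^{3} - 16 x^{2} + 44}{12 x^{2} + 48}] = \frac{12 x^{6} - x^{5} + 96 x^{4} - 8 x^{3} + 192 x^{2} - 36 x}{2 x^{4} + 16 x^{2} + 32} = G'(x).

G(x) = \frac{24 x^{5} - 3 x^{4} + 96 x^{3} - 16 x^{2} + 44}{12 x^{2} + 48}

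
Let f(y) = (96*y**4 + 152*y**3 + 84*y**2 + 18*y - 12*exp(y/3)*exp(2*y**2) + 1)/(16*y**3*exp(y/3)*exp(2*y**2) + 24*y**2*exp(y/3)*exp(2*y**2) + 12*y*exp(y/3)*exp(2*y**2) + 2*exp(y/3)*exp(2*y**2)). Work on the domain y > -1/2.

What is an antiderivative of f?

An antiderivative is F(y) = -3*(4*y**2*exp(-y/3)*exp(-2*y**2) + 4*y*exp(-y/3)*exp(-2*y**2) - 1 + exp(-y/3)*exp(-2*y**2))/(2*(2*y + 1)**2).

An antiderivative F(y) passes only if d/dy[F] lands on f(y) exactly.
Check: d/dy[-3*(4*y**2*exp(-y/3)*exp(-2*y**2) + 4*y*exp(-y/3)*exp(-2*y**2) - 1 + exp(-y/3)*exp(-2*y**2))/(2*(2*y + 1)**2)] = (96*y**4 + 152*y**3 + 84*y**2 + 18*y - 12*exp(y/3)*exp(2*y**2) + 1)/(16*y**3*exp(y/3)*exp(2*y**2) + 24*y**2*exp(y/3)*exp(2*y**2) + 12*y*exp(y/3)*exp(2*y**2) + 2*exp(y/3)*exp(2*y**2)) = f(y).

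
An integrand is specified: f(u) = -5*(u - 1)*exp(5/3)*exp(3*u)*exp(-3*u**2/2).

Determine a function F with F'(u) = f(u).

f matches the chain-rule pattern g'(h)*h' with inner function h(u) = -3*u**2/2 + 3*u + 5/3; substituting w = h(u) collapses the integral.
Check: d/du[5*exp(-3*u**2/2 + 3*u + 5/3)/3] = -5*u*exp(5/3)*exp(3*u)*exp(-3*u**2/2) + 5*exp(5/3)*exp(3*u)*exp(-3*u**2/2), which equals f(u).

An antiderivative is F(u) = 5*exp(-3*u**2/2 + 3*u + 5/3)/3.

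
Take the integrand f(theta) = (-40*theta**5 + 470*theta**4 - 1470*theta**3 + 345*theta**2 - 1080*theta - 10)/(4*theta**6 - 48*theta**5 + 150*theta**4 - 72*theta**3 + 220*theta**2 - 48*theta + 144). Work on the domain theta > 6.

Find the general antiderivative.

F(theta) = -5*log(2*theta**4 + 3*theta**2 + 2)/2 + 5/(2*theta - 12) + C

Whatever form F(theta) takes, F'(theta) = f(theta) is non-negotiable.
Check: d/dtheta[-5*log(2*theta**4 + 3*theta**2 + 2)/2 + 5/(2*theta - 12)] = (-40*theta**5 + 470*theta**4 - 1470*theta**3 + 345*theta**2 - 1080*theta - 10)/(4*theta**6 - 48*theta**5 + 150*theta**4 - 72*theta**3 + 220*theta**2 - 48*theta + 144) = f(theta).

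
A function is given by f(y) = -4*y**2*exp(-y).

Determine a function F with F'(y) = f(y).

An antiderivative is F(y) = 4*(y**2 + 2*y + 2)*exp(-y).

f has the shape u'v + uv' for u = 4*y**2 + 8*y + 8 and v = exp(-y) — it is the derivative of the product u*v.
Check: d/dy[4*(y**2 + 2*y + 2)*exp(-y)] = -4*y**2*exp(-y) = f(y).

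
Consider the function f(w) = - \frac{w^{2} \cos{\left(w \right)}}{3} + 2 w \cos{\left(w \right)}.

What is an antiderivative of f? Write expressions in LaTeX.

An antiderivative is F(w) = - \frac{w^{2} \sin{\left(w \right)} - 6 w \sin{\left(w \right)} + 2 w \cos{\left(w \right)} - 2 \sin{\left(w \right)} - 6 \cos{\left(w \right)}}{3}.

Integrate term by term and add the pieces.
Check: d/dw[- \frac{w^{2} \sin{\left(w \right)} - 6 w \sin{\left(w \right)} + 2 w \cos{\left(w \right)} - 2 \sin{\left(w \right)} - 6 \cos{\left(w \right)}}{3}] = - \frac{w^{2} \cos{\left(w \right)}}{3} + 2 w \cos{\left(w \right)} = f(w).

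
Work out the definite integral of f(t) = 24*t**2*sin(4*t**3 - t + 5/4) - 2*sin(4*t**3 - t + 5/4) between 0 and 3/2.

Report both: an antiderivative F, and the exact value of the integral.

Antiderivative: F(t) = -2*cos(4*t**3 - t + 5/4); value = -2*cos(53/4) + 2*cos(5/4)

f matches the chain-rule pattern g'(h)*h' with inner function h(t) = 4*t**3 - t + 5/4; substituting u = h(t) collapses the integral.
F(t) = -2*cos(4*t**3 - t + 5/4) is an antiderivative of f.
Check: d/dt[-2*cos(4*t**3 - t + 5/4)] = 24*t**2*sin(4*t**3 - t + 5/4) - 2*sin(4*t**3 - t + 5/4) = f(t).
F(3/2) = -2*cos(53/4); F(0) = -2*cos(5/4).
Integral = F(3/2) - F(0) = -2*cos(53/4) + 2*cos(5/4).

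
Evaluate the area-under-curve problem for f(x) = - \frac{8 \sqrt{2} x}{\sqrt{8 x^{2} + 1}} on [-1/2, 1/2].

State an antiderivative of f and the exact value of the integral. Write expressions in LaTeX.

f matches the chain-rule pattern g'(h)*h' with inner function h(x) = 4 x^{2} + \frac{1}{2}; substituting u = h(x) collapses the integral.
F(x) = - \sqrt{2} \sqrt{8 x^{2} + 1} is an antiderivative of f.
Check: d/dx[- \sqrt{2} \sqrt{8 x^{2} + 1}] = - \frac{8 \sqrt{2} x}{\sqrt{8 x^{2} + 1}} = f(x).
F(1/2) = - \sqrt{6}; F(-1/2) = - \sqrt{6}.
Integral = F(1/2) - F(-1/2) = 0.

Antiderivative: F(x) = - \sqrt{2} \sqrt{8 x^{2} + 1}; value = 0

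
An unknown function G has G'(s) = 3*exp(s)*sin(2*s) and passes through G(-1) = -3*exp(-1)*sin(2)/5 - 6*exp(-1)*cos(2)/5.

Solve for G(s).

G(s) = -3*(-sin(2*s) + 2*cos(2*s))*exp(s)/5

Check a candidate G(s) by differentiating: d/ds[G] must match the given G'(s).
A general antiderivative is 3*exp(s)*sin(2*s)/5 - 6*exp(s)*cos(2*s)/5 + C.
The condition gives C = -3*exp(-1)*sin(2)/5 - 6*exp(-1)*cos(2)/5 - (-3*exp(-1)*sin(2)/5 - 6*exp(-1)*cos(2)/5) = 0.
So G(s) = -3*(-sin(2*s) + 2*cos(2*s))*exp(s)/5.
Check: d/ds[-3*(-sin(2*s) + 2*cos(2*s))*exp(s)/5] = 3*exp(s)*sin(2*s) = G'(s).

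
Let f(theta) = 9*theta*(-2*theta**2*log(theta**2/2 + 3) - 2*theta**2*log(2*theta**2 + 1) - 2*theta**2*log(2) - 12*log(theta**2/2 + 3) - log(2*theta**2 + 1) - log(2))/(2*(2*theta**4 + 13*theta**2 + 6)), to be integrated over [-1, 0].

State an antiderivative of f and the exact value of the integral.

Antiderivative: F(theta) = -9*log(theta**2/2 + 3)*log(4*theta**2 + 2)/4; value = -9*log(2)*log(3)/4 + 9*log(7/2)*log(6)/4

Recognize the product-rule pattern: f = u'v + uv' with u = -9*log(4*theta**2 + 2)/4, v = log(theta**2/2 + 3), so integration by parts undoes it.
F(theta) = -9*log(theta**2/2 + 3)*log(4*theta**2 + 2)/4 is an antiderivative of f.
Check: d/dtheta[-9*log(theta**2/2 + 3)*log(4*theta**2 + 2)/4] = (-18*theta**3*log(theta**2/2 + 3) - 18*theta**3*log(2*theta**2 + 1) - 18*theta**3*log(2) - 108*theta*log(theta**2/2 + 3) - 9*theta*log(2*theta**2 + 1) - 9*theta*log(2))/(4*theta**4 + 26*theta**2 + 12), which equals f(theta).
F(0) = -9*log(2)*log(3)/4; F(-1) = -9*log(7/2)*log(6)/4.
Integral = F(0) - F(-1) = -9*log(2)*log(3)/4 + 9*log(7/2)*log(6)/4.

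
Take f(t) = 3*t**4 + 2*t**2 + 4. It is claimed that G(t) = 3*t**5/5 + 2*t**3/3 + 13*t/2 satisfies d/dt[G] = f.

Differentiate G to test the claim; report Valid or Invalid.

d/dt[G] = 3*t**4 + 2*t**2 + 13/2
d/dt[G] - f(t) = 5/2 != 0.

Invalid: d/dt[G] - f = 5/2, which is not 0.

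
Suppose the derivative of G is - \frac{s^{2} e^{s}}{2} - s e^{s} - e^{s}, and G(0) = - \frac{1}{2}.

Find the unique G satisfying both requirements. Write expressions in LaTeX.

G(s) = - \frac{s^{2} e^{s}}{2} - e^{s} + \frac{1}{2}

Recognize the product-rule pattern: G'(s) = u'v + uv' with u = - \frac{s^{2}}{2} - 1, v = e^{s}, so integration by parts undoes it.
A general antiderivative is - \left(\frac{s^{2}}{2} + 1\right) e^{s} + C.
The condition gives C = - \frac{1}{2} - (-1) = \frac{1}{2}.
So G(s) = - \frac{s^{2} e^{s}}{2} - e^{s} + \frac{1}{2}.
Check: d/ds[- \frac{s^{2} e^{s}}{2} - e^{s} + \frac{1}{2}] = - \frac{s^{2} e^{s}}{2} - s e^{s} - e^{s} = G'(s).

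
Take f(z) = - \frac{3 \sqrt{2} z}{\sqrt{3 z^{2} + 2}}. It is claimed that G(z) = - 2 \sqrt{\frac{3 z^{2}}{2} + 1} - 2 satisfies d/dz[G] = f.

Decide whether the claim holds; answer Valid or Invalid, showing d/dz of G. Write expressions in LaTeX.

Valid: G'(z) = f(z).

d/dz[G] = - \frac{3 \sqrt{2} z}{\sqrt{3 z^{2} + 2}}
This equals f(z) exactly, so the claim holds.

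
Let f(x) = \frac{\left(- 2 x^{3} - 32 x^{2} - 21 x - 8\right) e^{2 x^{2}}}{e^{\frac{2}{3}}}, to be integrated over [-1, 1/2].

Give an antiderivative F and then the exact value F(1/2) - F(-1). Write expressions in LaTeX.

Antiderivative: F(x) = - \frac{x^{2} e^{2 x^{2}}}{2 e^{\frac{2}{3}}} - \frac{8 x e^{2 x^{2}}}{e^{\frac{2}{3}}} - \frac{5 e^{2 x^{2}}}{e^{\frac{2}{3}}}; value = - \frac{5 e^{\frac{4}{3}}}{2} - \frac{73}{8 e^{\frac{1}{6}}}

f has the shape u'v + uv' for u = - \frac{x^{2}}{2} - 8 x - 5 and v = e^{2 x^{2} - \frac{2}{3}} — it is the derivative of the product u*v.
F(x) = - \frac{x^{2} e^{2 x^{2}}}{2 e^{\frac{2}{3}}} - \frac{8 x e^{2 x^{2}}}{e^{\frac{2}{3}}} - \frac{5 e^{2 x^{2}}}{e^{\frac{2}{3}}} is an antiderivative of f.
Check: d/dx[- \frac{x^{2} e^{2 x^{2}}}{2 e^{\frac{2}{3}}} - \frac{8 x e^{2 x^{2}}}{e^{\frac{2}{3}}} - \frac{5 e^{2 x^{2}}}{e^{\frac{2}{3}}}] = \frac{- 2 x^{3} e^{2 x^{2}} - 32 x^{2} e^{2 x^{2}} - 21 x e^{2 x^{2}} - 8 e^{2 x^{2}}}{e^{\frac{2}{3}}}, which equals f(x).
F(1/2) = - \frac{73}{8 e^{\frac{1}{6}}}; F(-1) = \frac{5 e^{\frac{4}{3}}}{2}.
Integral = F(1/2) - F(-1) = - \frac{5 e^{\frac{4}{3}}}{2} - \frac{73}{8 e^{\frac{1}{6}}}.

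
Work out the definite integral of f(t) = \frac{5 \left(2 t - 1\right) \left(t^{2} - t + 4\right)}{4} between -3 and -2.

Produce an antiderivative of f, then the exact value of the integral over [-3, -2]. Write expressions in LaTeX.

Antiderivative: F(t) = \frac{5 \left(t^{2} - t + 4\right)^{2}}{8}; value = - \frac{195}{2}

The substitution u = - \frac{t^{2}}{2} + \frac{t}{2} - 2 works: f is exactly (dF/du)*(du/dt) for that inner function.
F(t) = \frac{5 \left(t^{2} - t + 4\right)^{2}}{8} is an antiderivative of f.
Check: d/dt[\frac{5 \left(t^{2} - t + 4\right)^{2}}{8}] = \frac{5 t^{3}}{2} - \frac{15 t^{2}}{4} + \frac{45 t}{4} - 5, which equals f(t).
F(-2) = \frac{125}{2}; F(-3) = 160.
Integral = F(-2) - F(-3) = - \frac{195}{2}.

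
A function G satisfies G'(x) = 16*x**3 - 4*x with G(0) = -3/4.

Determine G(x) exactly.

G'(x) matches the chain-rule pattern g'(h)*h' with inner function h(x) = 1/2 - 2*x**2; substituting u = h(x) collapses the integral.
A general antiderivative is (1/2 - 2*x**2)**2 + C.
The condition gives C = -3/4 - (1/4) = -1.
So G(x) = ((1 - 4*x**2)**2 - 4)/4.
Check: d/dx[((1 - 4*x**2)**2 - 4)/4] = 16*x**3 - 4*x = G'(x).

G(x) = ((1 - 4*x**2)**2 - 4)/4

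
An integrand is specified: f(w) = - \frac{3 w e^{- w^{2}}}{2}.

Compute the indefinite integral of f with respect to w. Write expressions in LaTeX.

F(w) = \frac{3 e^{- w^{2}}}{4} + C

The substitution u = - w^{2} works: f is exactly (dF/du)*(du/dw) for that inner function.
Check: d/dw[\frac{3 e^{- w^{2}}}{4}] = - \frac{3 w e^{- w^{2}}}{2} = f(w).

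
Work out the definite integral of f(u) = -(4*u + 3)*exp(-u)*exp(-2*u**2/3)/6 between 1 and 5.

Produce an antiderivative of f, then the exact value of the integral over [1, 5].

Antiderivative: F(u) = exp(-u)*exp(-2*u**2/3)/2; value = -exp(-5/3)/2 + exp(-65/3)/2

The substitution w = -2*u**2/3 - u works: f is exactly (dF/dw)*(dw/du) for that inner function.
F(u) = exp(-u)*exp(-2*u**2/3)/2 is an antiderivative of f.
Check: d/du[exp(-u)*exp(-2*u**2/3)/2] = (-4*u - 3)*exp(-u)*exp(-2*u**2/3)/6, which equals f(u).
F(5) = exp(-65/3)/2; F(1) = exp(-5/3)/2.
Integral = F(5) - F(1) = -exp(-5/3)/2 + exp(-65/3)/2.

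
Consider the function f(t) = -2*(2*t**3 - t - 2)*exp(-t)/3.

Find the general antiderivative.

F(t) = (4*t**3 + 12*t**2 + 22*t + 18)*exp(-t)/3 + C

f has the shape u'v + uv' for u = 4*t**3/3 + 4*t**2 + 22*t/3 + 6 and v = exp(-t) — it is the derivative of the product u*v.
Check: d/dt[(4*t**3 + 12*t**2 + 22*t + 18)*exp(-t)/3] = (-4*t**3 + 2*t + 4)*exp(-t)/3, which equals f(t).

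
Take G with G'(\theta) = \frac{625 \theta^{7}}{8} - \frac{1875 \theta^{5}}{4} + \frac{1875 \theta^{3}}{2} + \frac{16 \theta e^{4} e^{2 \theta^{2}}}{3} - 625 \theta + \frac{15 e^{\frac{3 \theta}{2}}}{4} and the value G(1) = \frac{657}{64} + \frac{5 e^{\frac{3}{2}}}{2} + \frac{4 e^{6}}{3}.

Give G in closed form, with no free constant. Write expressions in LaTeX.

G(\theta) = \frac{1875 \theta^{8} - 15000 \theta^{6} + 45000 \theta^{4} - 60000 \theta^{2} + 480 e^{\frac{3 \theta}{2}} + 256 e^{4} e^{2 \theta^{2}} + 30096}{192}

The integrand splits into summands that can be handled one at a time.
A general antiderivative is 4 \left(\frac{5}{2} - \frac{5 \theta^{2}}{4}\right)^{4} + \frac{5 e^{\frac{3 \theta}{2}}}{2} + \frac{4 e^{2 \theta^{2} + 4}}{3} + C.
The condition gives C = \frac{657}{64} + \frac{5 e^{\frac{3}{2}}}{2} + \frac{4 e^{6}}{3} - (\frac{625}{64} + \frac{5 e^{\frac{3}{2}}}{2} + \frac{4 e^{6}}{3}) = \frac{1}{2}.
So G(\theta) = \frac{1875 \theta^{8} - 15000 \theta^{6} + 45000 \theta^{4} - 60000 \theta^{2} + 480 e^{\frac{3 \theta}{2}} + 256 e^{4} e^{2 \theta^{2}} + 30096}{192}.
Check: d/d\theta[\frac{1875 \theta^{8} - 15000 \theta^{6} + 45000 \theta^{4} - 60000 \theta^{2} + 480 e^{\frac{3 \theta}{2}} + 256 e^{4} e^{2 \theta^{2}} + 30096}{192}] = \frac{625 \theta^{7}}{8} - \frac{1875 \theta^{5}}{4} + \frac{1875 \theta^{3}}{2} + \frac{16 \theta e^{4} e^{2 \theta^{2}}}{3} - 625 \theta + \frac{15 e^{\frac{3 \theta}{2}}}{4} = G'(\theta).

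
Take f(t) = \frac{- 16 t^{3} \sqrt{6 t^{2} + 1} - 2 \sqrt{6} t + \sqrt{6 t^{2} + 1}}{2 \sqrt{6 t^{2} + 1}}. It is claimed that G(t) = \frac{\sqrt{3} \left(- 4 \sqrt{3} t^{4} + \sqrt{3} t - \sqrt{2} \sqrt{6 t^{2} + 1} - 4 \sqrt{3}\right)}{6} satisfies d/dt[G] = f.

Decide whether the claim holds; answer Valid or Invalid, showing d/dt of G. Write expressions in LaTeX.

Valid: G'(t) = f(t).

d/dt[G] = \frac{- 16 t^{3} \sqrt{6 t^{2} + 1} - 2 \sqrt{6} t + \sqrt{6 t^{2} + 1}}{2 \sqrt{6 t^{2} + 1}}
This equals f(t) exactly, so the claim holds.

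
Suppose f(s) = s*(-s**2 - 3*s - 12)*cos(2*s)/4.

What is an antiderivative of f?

An antiderivative is F(s) = -s**3*sin(2*s)/8 - 3*s**2*sin(2*s)/8 - 3*s**2*cos(2*s)/16 - 21*s*sin(2*s)/16 - 3*s*cos(2*s)/8 + 3*sin(2*s)/16 - 21*cos(2*s)/32.

Differentiate the proposed F(s) back; it has to land on f(s) exactly.
Check: d/ds[-s**3*sin(2*s)/8 - 3*s**2*sin(2*s)/8 - 3*s**2*cos(2*s)/16 - 21*s*sin(2*s)/16 - 3*s*cos(2*s)/8 + 3*sin(2*s)/16 - 21*cos(2*s)/32] = -s**3*cos(2*s)/4 - 3*s**2*cos(2*s)/4 - 3*s*cos(2*s), which equals f(s).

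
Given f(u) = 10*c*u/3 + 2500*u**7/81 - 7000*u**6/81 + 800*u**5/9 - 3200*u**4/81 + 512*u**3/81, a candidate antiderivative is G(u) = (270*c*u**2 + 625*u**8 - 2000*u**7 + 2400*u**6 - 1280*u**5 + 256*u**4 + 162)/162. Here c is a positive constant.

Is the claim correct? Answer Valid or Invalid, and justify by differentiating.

d/du[G] = 10*c*u/3 + 2500*u**7/81 - 7000*u**6/81 + 800*u**5/9 - 3200*u**4/81 + 512*u**3/81
This equals f(u) exactly, so the claim holds.

Valid - differentiating G returns exactly f.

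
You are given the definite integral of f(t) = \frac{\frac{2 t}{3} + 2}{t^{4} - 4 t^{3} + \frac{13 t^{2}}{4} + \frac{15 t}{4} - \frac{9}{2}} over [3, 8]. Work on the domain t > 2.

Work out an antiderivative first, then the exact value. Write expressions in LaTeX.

Factor the denominator (3 \left(t - 2\right) \left(t + 1\right) \left(2 t - 3\right)^{2}) and decompose: f = - \frac{656}{75 \left(2 t - 3\right)} - \frac{48}{5 \left(2 t - 3\right)^{2}} - \frac{16}{225 \left(t + 1\right)} + \frac{40}{9 \left(t - 2\right)}; each piece integrates to a log, atan, or power term.
F(t) = \frac{2000 t \log{\left(t - 2 \right)} - 1968 t \log{\left(t - \frac{3}{2} \right)} - 32 t \log{\left(t + 1 \right)} - 3000 \log{\left(t - 2 \right)} + 2952 \log{\left(t - \frac{3}{2} \right)} + 48 \log{\left(t + 1 \right)} + 1080}{450 t - 675} is an antiderivative of f.
Check: d/dt[\frac{2000 t \log{\left(t - 2 \right)} - 1968 t \log{\left(t - \frac{3}{2} \right)} - 32 t \log{\left(t + 1 \right)} - 3000 \log{\left(t - 2 \right)} + 2952 \log{\left(t - \frac{3}{2} \right)} + 48 \log{\left(t + 1 \right)} + 1080}{450 t - 675}] = \frac{8 t + 24}{12 t^{4} - 48 t^{3} + 39 t^{2} + 45 t - 54}, which equals f(t).
F(8) = - \frac{328 \log{\left(\frac{13}{2} \right)}}{75} - \frac{16 \log{\left(9 \right)}}{225} + \frac{24}{65} + \frac{40 \log{\left(6 \right)}}{9}; F(3) = - \frac{328 \log{\left(\frac{3}{2} \right)}}{75} - \frac{16 \log{\left(4 \right)}}{225} + \frac{8}{5}.
Integral = F(8) - F(3) = - \frac{328 \log{\left(\frac{13}{2} \right)}}{75} - \frac{16}{13} - \frac{16 \log{\left(9 \right)}}{225} + \frac{16 \log{\left(4 \right)}}{225} + \frac{328 \log{\left(\frac{3}{2} \right)}}{75} + \frac{40 \log{\left(6 \right)}}{9}.

Antiderivative: F(t) = \frac{2000 t \log{\left(t - 2 \right)} - 1968 t \log{\left(t - \frac{3}{2} \right)} - 32 t \log{\left(t + 1 \right)} - 3000 \log{\left(t - 2 \right)} + 2952 \log{\left(t - \frac{3}{2} \right)} + 48 \log{\left(t + 1 \right)} + 1080}{450 t - 675}; value = - \frac{328 \log{\left(\frac{13}{2} \right)}}{75} - \frac{16}{13} - \frac{16 \log{\left(9 \right)}}{225} + \frac{16 \log{\left(4 \right)}}{225} + \frac{328 \log{\left(\frac{3}{2} \right)}}{75} + \frac{40 \log{\left(6 \right)}}{9}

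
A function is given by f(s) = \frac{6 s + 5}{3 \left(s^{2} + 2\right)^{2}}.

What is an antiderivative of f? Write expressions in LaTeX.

Since d/ds undoes antidifferentiation here, F'(s) = f(s) is required of F(s).
Check: d/ds[\frac{10 s + 5 \sqrt{2} \left(s^{2} + 2\right) \operatorname{atan}{\left(\frac{\sqrt{2} s}{2} \right)} - 24}{24 \left(s^{2} + 2\right)}] = \frac{6 s + 5}{3 s^{4} + 12 s^{2} + 12}, which equals f(s).

An antiderivative is F(s) = \frac{10 s + 5 \sqrt{2} \left(s^{2} + 2\right) \operatorname{atan}{\left(\frac{\sqrt{2} s}{2} \right)} - 24}{24 \left(s^{2} + 2\right)}.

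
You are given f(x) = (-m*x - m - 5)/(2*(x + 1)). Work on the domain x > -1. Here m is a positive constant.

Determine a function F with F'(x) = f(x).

A first test for any F(x): its x-derivative must equal f(x) identically.
Check: d/dx[-m*x/2 - 5*log(x + 1)/2] = (-m*x - m - 5)/(2*x + 2), which equals f(x).

An antiderivative is F(x) = -m*x/2 - 5*log(x + 1)/2.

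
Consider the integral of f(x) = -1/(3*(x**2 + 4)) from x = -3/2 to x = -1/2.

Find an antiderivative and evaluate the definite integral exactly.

Whatever form F(x) takes, F'(x) = f(x) is non-negotiable.
F(x) = -atan(x/2)/6 is an antiderivative of f.
Check: d/dx[-atan(x/2)/6] = -1/(3*x**2 + 12), which equals f(x).
F(-1/2) = atan(1/4)/6; F(-3/2) = atan(3/4)/6.
Integral = F(-1/2) - F(-3/2) = -atan(3/4)/6 + atan(1/4)/6.

Antiderivative: F(x) = -atan(x/2)/6; value = -atan(3/4)/6 + atan(1/4)/6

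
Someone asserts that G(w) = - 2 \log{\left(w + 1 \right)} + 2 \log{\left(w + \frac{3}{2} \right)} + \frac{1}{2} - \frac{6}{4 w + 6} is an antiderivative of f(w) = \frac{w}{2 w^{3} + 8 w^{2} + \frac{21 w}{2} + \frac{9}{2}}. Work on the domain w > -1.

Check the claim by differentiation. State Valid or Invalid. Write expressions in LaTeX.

Valid: G'(w) = f(w).

d/dw[G] = \frac{2 w}{4 w^{3} + 16 w^{2} + 21 w + 9}
This equals f(w) exactly, so the claim holds.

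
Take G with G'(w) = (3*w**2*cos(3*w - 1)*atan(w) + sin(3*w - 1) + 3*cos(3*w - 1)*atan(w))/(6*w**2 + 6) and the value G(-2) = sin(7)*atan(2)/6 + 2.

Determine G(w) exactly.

Recognize the product-rule pattern: G'(w) = u'v + uv' with u = atan(w)/6, v = sin(3*w - 1), so integration by parts undoes it.
A general antiderivative is sin(3*w - 1)*atan(w)/6 + C.
The condition gives C = sin(7)*atan(2)/6 + 2 - (sin(7)*atan(2)/6) = 2.
So G(w) = (sin(3*w - 1)*atan(w) + 12)/6.
Check: d/dw[(sin(3*w - 1)*atan(w) + 12)/6] = (3*w**2*cos(3*w - 1)*atan(w) + sin(3*w - 1) + 3*cos(3*w - 1)*atan(w))/(6*w**2 + 6) = G'(w).

G(w) = (sin(3*w - 1)*atan(w) + 12)/6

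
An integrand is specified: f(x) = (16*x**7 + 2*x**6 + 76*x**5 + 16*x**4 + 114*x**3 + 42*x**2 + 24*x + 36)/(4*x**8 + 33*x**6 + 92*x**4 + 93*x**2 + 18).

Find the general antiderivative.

A candidate is checked by its d/dx: the result must match f(x).
Check: d/dx[(2*(x**2 + 3)*log(x**2 + 2) + (x**2 + 3)*atan(2*x) + 3)/(x**2 + 3)] = (16*x**7 + 2*x**6 + 76*x**5 + 16*x**4 + 114*x**3 + 42*x**2 + 24*x + 36)/(4*x**8 + 33*x**6 + 92*x**4 + 93*x**2 + 18) = f(x).

F(x) = (2*(x**2 + 3)*log(x**2 + 2) + (x**2 + 3)*atan(2*x) + 3)/(x**2 + 3) + C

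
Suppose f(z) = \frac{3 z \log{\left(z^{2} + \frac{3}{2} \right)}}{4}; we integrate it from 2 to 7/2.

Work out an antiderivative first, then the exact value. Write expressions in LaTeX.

Antiderivative: F(z) = \frac{3 z^{2} \log{\left(z^{2} + \frac{3}{2} \right)}}{8} - \frac{3 z^{2}}{8} + \frac{9 \log{\left(2 z^{2} + 3 \right)}}{16}; value = - \frac{99}{32} - \frac{3 \log{\left(\frac{11}{2} \right)}}{2} - \frac{9 \log{\left(11 \right)}}{16} + \frac{9 \log{\left(\frac{55}{2} \right)}}{16} + \frac{147 \log{\left(\frac{55}{4} \right)}}{32}

Since d/dz undoes antidifferentiation here, F'(z) = f(z) is required of F(z).
F(z) = \frac{3 z^{2} \log{\left(z^{2} + \frac{3}{2} \right)}}{8} - \frac{3 z^{2}}{8} + \frac{9 \log{\left(2 z^{2} + 3 \right)}}{16} is an antiderivative of f.
Check: d/dz[\frac{3 z^{2} \log{\left(z^{2} + \frac{3}{2} \right)}}{8} - \frac{3 z^{2}}{8} + \frac{9 \log{\left(2 z^{2} + 3 \right)}}{16}] = \frac{3 z \log{\left(z^{2} + \frac{3}{2} \right)}}{4} = f(z).
F(7/2) = - \frac{147}{32} + \frac{9 \log{\left(\frac{55}{2} \right)}}{16} + \frac{147 \log{\left(\frac{55}{4} \right)}}{32}; F(2) = - \frac{3}{2} + \frac{9 \log{\left(11 \right)}}{16} + \frac{3 \log{\left(\frac{11}{2} \right)}}{2}.
Integral = F(7/2) - F(2) = - \frac{99}{32} - \frac{3 \log{\left(\frac{11}{2} \right)}}{2} - \frac{9 \log{\left(11 \right)}}{16} + \frac{9 \log{\left(\frac{55}{2} \right)}}{16} + \frac{147 \log{\left(\frac{55}{4} \right)}}{32}.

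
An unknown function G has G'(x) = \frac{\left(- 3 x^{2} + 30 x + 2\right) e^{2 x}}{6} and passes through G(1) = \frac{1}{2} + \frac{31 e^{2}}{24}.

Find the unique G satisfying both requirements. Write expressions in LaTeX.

G'(x) has the shape u'v + uv' for u = - \frac{x^{2}}{4} + \frac{11 x}{4} - \frac{29}{24} and v = e^{2 x} — it is the derivative of the product u*v.
A general antiderivative is \frac{\left(- 6 x^{2} + 66 x - 29\right) e^{2 x}}{24} + C.
The condition gives C = \frac{1}{2} + \frac{31 e^{2}}{24} - (\frac{31 e^{2}}{24}) = \frac{1}{2}.
So G(x) = - \frac{x^{2} e^{2 x}}{4} + \frac{11 x e^{2 x}}{4} - \frac{29 e^{2 x}}{24} + \frac{1}{2}.
Check: d/dx[- \frac{x^{2} e^{2 x}}{4} + \frac{11 x e^{2 x}}{4} - \frac{29 e^{2 x}}{24} + \frac{1}{2}] = - \frac{x^{2} e^{2 x}}{2} + 5 x e^{2 x} + \frac{e^{2 x}}{3}, which equals G'(x).

G(x) = - \frac{x^{2} e^{2 x}}{4} + \frac{11 x e^{2 x}}{4} - \frac{29 e^{2 x}}{24} + \frac{1}{2}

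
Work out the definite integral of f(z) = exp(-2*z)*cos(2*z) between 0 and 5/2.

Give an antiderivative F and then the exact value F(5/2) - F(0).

Antiderivative: F(z) = exp(-2*z)*sin(2*z)/4 - exp(-2*z)*cos(2*z)/4; value = exp(-5)*sin(5)/4 - exp(-5)*cos(5)/4 + 1/4

An antiderivative F(z) passes only if d/dz[F] lands on f(z) exactly.
F(z) = exp(-2*z)*sin(2*z)/4 - exp(-2*z)*cos(2*z)/4 is an antiderivative of f.
Check: d/dz[exp(-2*z)*sin(2*z)/4 - exp(-2*z)*cos(2*z)/4] = exp(-2*z)*cos(2*z) = f(z).
F(5/2) = exp(-5)*sin(5)/4 - exp(-5)*cos(5)/4; F(0) = -1/4.
Integral = F(5/2) - F(0) = exp(-5)*sin(5)/4 - exp(-5)*cos(5)/4 + 1/4.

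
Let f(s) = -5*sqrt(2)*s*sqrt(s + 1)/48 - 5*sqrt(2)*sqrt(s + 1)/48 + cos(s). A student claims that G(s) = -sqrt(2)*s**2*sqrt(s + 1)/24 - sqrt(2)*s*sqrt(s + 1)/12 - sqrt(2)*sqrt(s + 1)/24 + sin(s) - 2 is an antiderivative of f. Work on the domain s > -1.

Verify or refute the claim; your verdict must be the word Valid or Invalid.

Valid. The derivative of G reproduces f.

d/ds[G] = (-5*sqrt(2)*s**2 - 10*sqrt(2)*s + 48*sqrt(s + 1)*cos(s) - 5*sqrt(2))/(48*sqrt(s + 1))
This equals f(s) exactly, so the claim holds.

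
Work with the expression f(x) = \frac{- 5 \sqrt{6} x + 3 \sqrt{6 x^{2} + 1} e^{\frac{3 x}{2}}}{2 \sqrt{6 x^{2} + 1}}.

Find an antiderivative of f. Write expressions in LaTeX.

An antiderivative is F(x) = \frac{\sqrt{3} \left(- 5 \sqrt{2} \sqrt{6 x^{2} + 1} + 4 \sqrt{3} e^{\frac{3 x}{2}}\right)}{12}.

An antiderivative F(x) passes only if d/dx[F] lands on f(x) exactly.
Check: d/dx[\frac{\sqrt{3} \left(- 5 \sqrt{2} \sqrt{6 x^{2} + 1} + 4 \sqrt{3} e^{\frac{3 x}{2}}\right)}{12}] = \frac{- 5 \sqrt{6} x + 3 \sqrt{6 x^{2} + 1} e^{\frac{3 x}{2}}}{2 \sqrt{6 x^{2} + 1}} = f(x).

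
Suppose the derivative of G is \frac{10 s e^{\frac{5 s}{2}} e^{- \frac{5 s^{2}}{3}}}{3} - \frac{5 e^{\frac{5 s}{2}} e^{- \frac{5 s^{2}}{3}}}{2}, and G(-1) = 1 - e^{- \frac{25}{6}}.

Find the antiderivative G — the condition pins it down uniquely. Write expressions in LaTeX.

Recognize the product-rule pattern: G'(s) = u'v + uv' with u = - e^{2 s}, v = e^{- \frac{5 s^{2}}{3} + \frac{s}{2}}, so integration by parts undoes it.
A general antiderivative is - e^{2 s} e^{- \frac{5 s^{2}}{3} + \frac{s}{2}} + C.
The condition gives C = 1 - e^{- \frac{25}{6}} - (- \frac{1}{e^{\frac{25}{6}}}) = 1.
So G(s) = - e^{2 s} e^{- \frac{5 s^{2}}{3} + \frac{s}{2}} + 1.
Check: d/ds[- e^{2 s} e^{- \frac{5 s^{2}}{3} + \frac{s}{2}} + 1] = \frac{10 s e^{\frac{5 s}{2}} e^{- \frac{5 s^{2}}{3}}}{3} - \frac{5 e^{\frac{5 s}{2}} e^{- \frac{5 s^{2}}{3}}}{2} = G'(s).

G(s) = - e^{2 s} e^{- \frac{5 s^{2}}{3} + \frac{s}{2}} + 1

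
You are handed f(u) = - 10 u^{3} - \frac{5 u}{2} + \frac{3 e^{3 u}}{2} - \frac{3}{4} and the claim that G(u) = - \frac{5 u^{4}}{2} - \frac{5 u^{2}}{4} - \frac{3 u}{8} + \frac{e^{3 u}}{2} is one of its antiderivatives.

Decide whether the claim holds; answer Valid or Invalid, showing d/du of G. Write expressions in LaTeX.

d/du[G] = - 10 u^{3} - \frac{5 u}{2} + \frac{3 e^{3 u}}{2} - \frac{3}{8}
d/du[G] - f(u) = \frac{3}{8} != 0.

Invalid: d/du[G] - f = \frac{3}{8}, which is not 0.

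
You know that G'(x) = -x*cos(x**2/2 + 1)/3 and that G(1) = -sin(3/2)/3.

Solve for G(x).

G(x) = -sin(x**2/2 + 1)/3

G'(x) matches the chain-rule pattern g'(h)*h' with inner function h(x) = x**2/2 + 1; substituting u = h(x) collapses the integral.
A general antiderivative is -sin(x**2/2 + 1)/3 + C.
The condition gives C = -sin(3/2)/3 - (-sin(3/2)/3) = 0.
So G(x) = -sin(x**2/2 + 1)/3.
Check: d/dx[-sin(x**2/2 + 1)/3] = -x*cos(x**2/2 + 1)/3 = G'(x).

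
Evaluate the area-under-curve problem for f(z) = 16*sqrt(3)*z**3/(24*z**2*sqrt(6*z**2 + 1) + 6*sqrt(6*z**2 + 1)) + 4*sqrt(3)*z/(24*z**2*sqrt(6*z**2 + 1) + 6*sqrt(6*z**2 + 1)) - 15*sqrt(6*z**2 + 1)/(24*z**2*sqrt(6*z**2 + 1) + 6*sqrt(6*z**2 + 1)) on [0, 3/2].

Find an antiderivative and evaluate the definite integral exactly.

Antiderivative: F(z) = (4*sqrt(3)*sqrt(6*z**2 + 1) - 45*atan(2*z))/36; value = -5*atan(3)/4 - sqrt(3)/9 + sqrt(174)/18

The integrand splits into summands that can be handled one at a time.
F(z) = (4*sqrt(3)*sqrt(6*z**2 + 1) - 45*atan(2*z))/36 is an antiderivative of f.
Check: d/dz[(4*sqrt(3)*sqrt(6*z**2 + 1) - 45*atan(2*z))/36] = (16*sqrt(3)*z**3 + 4*sqrt(3)*z - 15*sqrt(6*z**2 + 1))/(24*z**2*sqrt(6*z**2 + 1) + 6*sqrt(6*z**2 + 1)), which equals f(z).
F(3/2) = -5*atan(3)/4 + sqrt(174)/18; F(0) = sqrt(3)/9.
Integral = F(3/2) - F(0) = -5*atan(3)/4 - sqrt(3)/9 + sqrt(174)/18.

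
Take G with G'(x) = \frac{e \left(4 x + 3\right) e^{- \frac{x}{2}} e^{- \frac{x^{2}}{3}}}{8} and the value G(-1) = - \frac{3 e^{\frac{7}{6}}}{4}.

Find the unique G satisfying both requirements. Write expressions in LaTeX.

G(x) = - \frac{3 e e^{- \frac{x}{2}} e^{- \frac{x^{2}}{3}}}{4}

The substitution u = - \frac{x^{2}}{3} - \frac{x}{2} + 1 works: G'(x) is exactly (dG/du)*(du/dx) for that inner function.
A general antiderivative is - \frac{3 e^{- \frac{x^{2}}{3} - \frac{x}{2} + 1}}{4} + C.
The condition gives C = - \frac{3 e^{\frac{7}{6}}}{4} - (- \frac{3 e^{\frac{7}{6}}}{4}) = 0.
So G(x) = - \frac{3 e e^{- \frac{x}{2}} e^{- \frac{x^{2}}{3}}}{4}.
Check: d/dx[- \frac{3 e e^{- \frac{x}{2}} e^{- \frac{x^{2}}{3}}}{4}] = \frac{\left(4 e x + 3 e\right) e^{- \frac{x}{2}} e^{- \frac{x^{2}}{3}}}{8}, which equals G'(x).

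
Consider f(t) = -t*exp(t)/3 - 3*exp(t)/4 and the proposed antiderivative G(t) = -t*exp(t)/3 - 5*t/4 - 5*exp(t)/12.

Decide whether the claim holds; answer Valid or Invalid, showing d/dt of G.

Invalid: d/dt[G] - f = -5/4, which is not 0.

d/dt[G] = -t*exp(t)/3 - 3*exp(t)/4 - 5/4
d/dt[G] - f(t) = -5/4 != 0.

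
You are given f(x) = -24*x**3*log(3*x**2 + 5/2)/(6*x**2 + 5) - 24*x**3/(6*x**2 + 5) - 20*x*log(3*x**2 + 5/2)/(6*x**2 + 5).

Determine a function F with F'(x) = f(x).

An antiderivative is F(x) = -2*x**2*log(3*x**2 + 5/2).

Recognize the product-rule pattern: f = u'v + uv' with u = -2*x**2, v = log(3*x**2 + 5/2), so integration by parts undoes it.
Check: d/dx[-2*x**2*log(3*x**2 + 5/2)] = (-24*x**3*log(3*x**2 + 5/2) - 24*x**3 - 20*x*log(3*x**2 + 5/2))/(6*x**2 + 5), which equals f(x).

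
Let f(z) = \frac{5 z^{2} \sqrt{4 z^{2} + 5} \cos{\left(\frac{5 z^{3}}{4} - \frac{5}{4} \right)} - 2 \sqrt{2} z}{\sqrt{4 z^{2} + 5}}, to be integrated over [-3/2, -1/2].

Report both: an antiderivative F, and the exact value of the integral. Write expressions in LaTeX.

Since d/dz undoes antidifferentiation here, F'(z) = f(z) is required of F(z).
F(z) = \frac{\sqrt{2} \left(- 3 \sqrt{4 z^{2} + 5} + 4 \sqrt{2} \sin{\left(\frac{5 z^{3}}{4} - \frac{5}{4} \right)}\right)}{6} is an antiderivative of f.
Check: d/dz[\frac{\sqrt{2} \left(- 3 \sqrt{4 z^{2} + 5} + 4 \sqrt{2} \sin{\left(\frac{5 z^{3}}{4} - \frac{5}{4} \right)}\right)}{6}] = \frac{5 z^{2} \sqrt{4 z^{2} + 5} \cos{\left(\frac{5 z^{3}}{4} - \frac{5}{4} \right)} - 2 \sqrt{2} z}{\sqrt{4 z^{2} + 5}} = f(z).
F(-1/2) = - \sqrt{3} - \frac{4 \sin{\left(\frac{45}{32} \right)}}{3}; F(-3/2) = - \sqrt{7} - \frac{4 \sin{\left(\frac{175}{32} \right)}}{3}.
Integral = F(-1/2) - F(-3/2) = - \sqrt{3} - \frac{4 \sin{\left(\frac{45}{32} \right)}}{3} + \frac{4 \sin{\left(\frac{175}{32} \right)}}{3} + \sqrt{7}.

Antiderivative: F(z) = \frac{\sqrt{2} \left(- 3 \sqrt{4 z^{2} + 5} + 4 \sqrt{2} \sin{\left(\frac{5 z^{3}}{4} - \frac{5}{4} \right)}\right)}{6}; value = - \sqrt{3} - \frac{4 \sin{\left(\frac{45}{32} \right)}}{3} + \frac{4 \sin{\left(\frac{175}{32} \right)}}{3} + \sqrt{7}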